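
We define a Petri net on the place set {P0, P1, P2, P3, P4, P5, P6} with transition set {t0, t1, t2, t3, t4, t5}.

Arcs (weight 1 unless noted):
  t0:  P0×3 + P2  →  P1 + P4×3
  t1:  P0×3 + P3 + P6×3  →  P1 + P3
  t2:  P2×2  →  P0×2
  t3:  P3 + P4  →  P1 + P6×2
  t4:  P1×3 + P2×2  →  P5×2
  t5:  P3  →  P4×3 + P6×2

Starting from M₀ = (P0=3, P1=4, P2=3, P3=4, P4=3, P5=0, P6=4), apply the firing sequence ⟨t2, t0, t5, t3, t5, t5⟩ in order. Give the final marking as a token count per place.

(P0=2, P1=6, P2=0, P3=0, P4=14, P5=0, P6=12)

step 1: fire t2:  (P0=3, P1=4, P2=3, P3=4, P4=3, P5=0, P6=4) → (P0=5, P1=4, P2=1, P3=4, P4=3, P5=0, P6=4)
step 2: fire t0:  (P0=5, P1=4, P2=1, P3=4, P4=3, P5=0, P6=4) → (P0=2, P1=5, P2=0, P3=4, P4=6, P5=0, P6=4)
step 3: fire t5:  (P0=2, P1=5, P2=0, P3=4, P4=6, P5=0, P6=4) → (P0=2, P1=5, P2=0, P3=3, P4=9, P5=0, P6=6)
step 4: fire t3:  (P0=2, P1=5, P2=0, P3=3, P4=9, P5=0, P6=6) → (P0=2, P1=6, P2=0, P3=2, P4=8, P5=0, P6=8)
step 5: fire t5:  (P0=2, P1=6, P2=0, P3=2, P4=8, P5=0, P6=8) → (P0=2, P1=6, P2=0, P3=1, P4=11, P5=0, P6=10)
step 6: fire t5:  (P0=2, P1=6, P2=0, P3=1, P4=11, P5=0, P6=10) → (P0=2, P1=6, P2=0, P3=0, P4=14, P5=0, P6=12)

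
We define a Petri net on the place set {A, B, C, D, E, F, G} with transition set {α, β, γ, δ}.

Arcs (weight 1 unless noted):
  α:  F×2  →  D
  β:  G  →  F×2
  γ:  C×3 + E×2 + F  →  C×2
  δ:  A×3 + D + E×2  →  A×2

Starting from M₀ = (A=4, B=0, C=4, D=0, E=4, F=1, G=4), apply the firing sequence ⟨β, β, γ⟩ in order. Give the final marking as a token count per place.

step 1: fire β:  (A=4, B=0, C=4, D=0, E=4, F=1, G=4) → (A=4, B=0, C=4, D=0, E=4, F=3, G=3)
step 2: fire β:  (A=4, B=0, C=4, D=0, E=4, F=3, G=3) → (A=4, B=0, C=4, D=0, E=4, F=5, G=2)
step 3: fire γ:  (A=4, B=0, C=4, D=0, E=4, F=5, G=2) → (A=4, B=0, C=3, D=0, E=2, F=4, G=2)

(A=4, B=0, C=3, D=0, E=2, F=4, G=2)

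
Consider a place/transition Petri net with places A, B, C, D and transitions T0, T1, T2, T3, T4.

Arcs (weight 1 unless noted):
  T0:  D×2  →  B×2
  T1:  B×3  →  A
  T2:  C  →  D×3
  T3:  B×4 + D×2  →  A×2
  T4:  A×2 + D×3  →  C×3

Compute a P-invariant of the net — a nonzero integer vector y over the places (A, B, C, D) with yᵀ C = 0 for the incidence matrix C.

y = (A:3, B:1, C:3, D:1)

Incidence matrix C (rows=places, cols=transitions):
       T0   T1   T2   T3   T4
    A   0    1    0    2   -2
    B   2   -3    0   -4    0
    C   0    0   -1    0    3
    D  -2    0    3   -2   -3

Candidate y = [3, 1, 3, 1]; check y·C column-wise:
  col T0: 3·0 + 1·2 + 3·0 + 1·-2 = 0
  col T1: 3·1 + 1·-3 + 3·0 + 1·0 = 0
  col T2: 3·0 + 1·0 + 3·-1 + 1·3 = 0
  col T3: 3·2 + 1·-4 + 3·0 + 1·-2 = 0
  col T4: 3·-2 + 1·0 + 3·3 + 1·-3 = 0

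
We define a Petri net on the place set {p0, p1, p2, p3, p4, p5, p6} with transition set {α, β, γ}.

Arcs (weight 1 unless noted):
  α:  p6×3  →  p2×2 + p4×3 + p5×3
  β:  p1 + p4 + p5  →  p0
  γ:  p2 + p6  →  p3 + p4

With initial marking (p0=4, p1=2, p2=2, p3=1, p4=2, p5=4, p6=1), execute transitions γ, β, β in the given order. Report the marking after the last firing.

step 1: fire γ:  (p0=4, p1=2, p2=2, p3=1, p4=2, p5=4, p6=1) → (p0=4, p1=2, p2=1, p3=2, p4=3, p5=4, p6=0)
step 2: fire β:  (p0=4, p1=2, p2=1, p3=2, p4=3, p5=4, p6=0) → (p0=5, p1=1, p2=1, p3=2, p4=2, p5=3, p6=0)
step 3: fire β:  (p0=5, p1=1, p2=1, p3=2, p4=2, p5=3, p6=0) → (p0=6, p1=0, p2=1, p3=2, p4=1, p5=2, p6=0)

(p0=6, p1=0, p2=1, p3=2, p4=1, p5=2, p6=0)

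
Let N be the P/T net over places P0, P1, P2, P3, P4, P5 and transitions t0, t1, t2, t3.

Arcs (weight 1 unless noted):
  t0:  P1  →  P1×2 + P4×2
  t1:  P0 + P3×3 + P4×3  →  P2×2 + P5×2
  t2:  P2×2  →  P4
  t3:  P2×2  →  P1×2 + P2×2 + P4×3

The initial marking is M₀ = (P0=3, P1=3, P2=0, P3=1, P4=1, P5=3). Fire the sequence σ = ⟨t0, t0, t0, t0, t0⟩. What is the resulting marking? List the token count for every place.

(P0=3, P1=8, P2=0, P3=1, P4=11, P5=3)

step 1: fire t0:  (P0=3, P1=3, P2=0, P3=1, P4=1, P5=3) → (P0=3, P1=4, P2=0, P3=1, P4=3, P5=3)
step 2: fire t0:  (P0=3, P1=4, P2=0, P3=1, P4=3, P5=3) → (P0=3, P1=5, P2=0, P3=1, P4=5, P5=3)
step 3: fire t0:  (P0=3, P1=5, P2=0, P3=1, P4=5, P5=3) → (P0=3, P1=6, P2=0, P3=1, P4=7, P5=3)
step 4: fire t0:  (P0=3, P1=6, P2=0, P3=1, P4=7, P5=3) → (P0=3, P1=7, P2=0, P3=1, P4=9, P5=3)
step 5: fire t0:  (P0=3, P1=7, P2=0, P3=1, P4=9, P5=3) → (P0=3, P1=8, P2=0, P3=1, P4=11, P5=3)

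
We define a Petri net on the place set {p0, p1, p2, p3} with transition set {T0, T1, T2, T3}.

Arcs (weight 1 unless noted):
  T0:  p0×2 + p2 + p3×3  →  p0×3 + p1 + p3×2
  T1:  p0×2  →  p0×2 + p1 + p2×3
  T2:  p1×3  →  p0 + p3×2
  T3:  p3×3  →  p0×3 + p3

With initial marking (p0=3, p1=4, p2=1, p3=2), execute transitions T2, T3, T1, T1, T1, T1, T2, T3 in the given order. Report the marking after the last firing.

step 1: fire T2:  (p0=3, p1=4, p2=1, p3=2) → (p0=4, p1=1, p2=1, p3=4)
step 2: fire T3:  (p0=4, p1=1, p2=1, p3=4) → (p0=7, p1=1, p2=1, p3=2)
step 3: fire T1:  (p0=7, p1=1, p2=1, p3=2) → (p0=7, p1=2, p2=4, p3=2)
step 4: fire T1:  (p0=7, p1=2, p2=4, p3=2) → (p0=7, p1=3, p2=7, p3=2)
step 5: fire T1:  (p0=7, p1=3, p2=7, p3=2) → (p0=7, p1=4, p2=10, p3=2)
step 6: fire T1:  (p0=7, p1=4, p2=10, p3=2) → (p0=7, p1=5, p2=13, p3=2)
step 7: fire T2:  (p0=7, p1=5, p2=13, p3=2) → (p0=8, p1=2, p2=13, p3=4)
step 8: fire T3:  (p0=8, p1=2, p2=13, p3=4) → (p0=11, p1=2, p2=13, p3=2)

(p0=11, p1=2, p2=13, p3=2)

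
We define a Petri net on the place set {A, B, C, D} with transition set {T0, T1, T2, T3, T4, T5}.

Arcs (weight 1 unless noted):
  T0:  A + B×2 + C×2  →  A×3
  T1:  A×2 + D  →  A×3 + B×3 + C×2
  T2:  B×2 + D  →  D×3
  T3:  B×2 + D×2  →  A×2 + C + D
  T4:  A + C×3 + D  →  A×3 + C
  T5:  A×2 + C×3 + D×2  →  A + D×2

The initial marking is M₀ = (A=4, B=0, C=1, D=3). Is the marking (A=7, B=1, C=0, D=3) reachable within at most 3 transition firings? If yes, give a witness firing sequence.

depth 0: 1 marking
depth 1: 2 markings reached so far
depth 2: 8 markings reached so far
depth 3: 18 markings reached so far
target is not among the 18 markings reachable within 3 steps

NO — not reachable within 3 firings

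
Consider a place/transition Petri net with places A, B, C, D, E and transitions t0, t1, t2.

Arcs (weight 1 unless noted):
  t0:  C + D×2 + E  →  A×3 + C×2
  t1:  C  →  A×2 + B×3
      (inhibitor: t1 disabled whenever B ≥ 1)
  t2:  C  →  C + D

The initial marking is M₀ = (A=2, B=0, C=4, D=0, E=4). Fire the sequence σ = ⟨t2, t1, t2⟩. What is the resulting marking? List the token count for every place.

step 1: fire t2:  (A=2, B=0, C=4, D=0, E=4) → (A=2, B=0, C=4, D=1, E=4)
step 2: fire t1:  (A=2, B=0, C=4, D=1, E=4) → (A=4, B=3, C=3, D=1, E=4)
step 3: fire t2:  (A=4, B=3, C=3, D=1, E=4) → (A=4, B=3, C=3, D=2, E=4)

(A=4, B=3, C=3, D=2, E=4)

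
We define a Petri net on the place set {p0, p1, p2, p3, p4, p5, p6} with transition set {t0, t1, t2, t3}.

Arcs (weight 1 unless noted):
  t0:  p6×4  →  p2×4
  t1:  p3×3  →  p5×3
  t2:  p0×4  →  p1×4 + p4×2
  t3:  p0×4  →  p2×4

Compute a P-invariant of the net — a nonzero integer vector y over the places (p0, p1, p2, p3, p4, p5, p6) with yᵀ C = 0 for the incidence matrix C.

Incidence matrix C (rows=places, cols=transitions):
       t0   t1   t2   t3
   p0   0    0   -4   -4
   p1   0    0    4    0
   p2   4    0    0    4
   p3   0   -3    0    0
   p4   0    0    2    0
   p5   0    3    0    0
   p6  -4    0    0    0

Candidate y = [0, 1, 0, 0, -2, 0, 0]; check y·C column-wise:
  col t0: 1·0 + 0·4 + -2·0 + 0·-4 = 0
  col t1: 1·0 + 0·-3 + -2·0 + 0·3 = 0
  col t2: 0·-4 + 1·4 + -2·2 = 0
  col t3: 0·-4 + 1·0 + 0·4 + -2·0 = 0

y = (p0:0, p1:1, p2:0, p3:0, p4:-2, p5:0, p6:0)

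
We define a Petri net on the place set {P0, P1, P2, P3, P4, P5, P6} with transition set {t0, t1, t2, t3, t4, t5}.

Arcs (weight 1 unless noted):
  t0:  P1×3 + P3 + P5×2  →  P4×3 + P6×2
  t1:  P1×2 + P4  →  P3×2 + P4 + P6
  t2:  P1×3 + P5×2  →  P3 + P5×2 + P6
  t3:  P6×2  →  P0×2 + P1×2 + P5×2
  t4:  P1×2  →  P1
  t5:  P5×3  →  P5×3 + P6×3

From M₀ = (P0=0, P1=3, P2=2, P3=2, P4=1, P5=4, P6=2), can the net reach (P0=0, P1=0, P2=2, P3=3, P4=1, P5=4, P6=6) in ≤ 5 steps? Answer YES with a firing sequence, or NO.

step 1: fire t2:  (P0=0, P1=3, P2=2, P3=2, P4=1, P5=4, P6=2) → (P0=0, P1=0, P2=2, P3=3, P4=1, P5=4, P6=3)
step 2: fire t5:  (P0=0, P1=0, P2=2, P3=3, P4=1, P5=4, P6=3) → (P0=0, P1=0, P2=2, P3=3, P4=1, P5=4, P6=6)

YES — reachable via ⟨t2, t5⟩ (2 firings)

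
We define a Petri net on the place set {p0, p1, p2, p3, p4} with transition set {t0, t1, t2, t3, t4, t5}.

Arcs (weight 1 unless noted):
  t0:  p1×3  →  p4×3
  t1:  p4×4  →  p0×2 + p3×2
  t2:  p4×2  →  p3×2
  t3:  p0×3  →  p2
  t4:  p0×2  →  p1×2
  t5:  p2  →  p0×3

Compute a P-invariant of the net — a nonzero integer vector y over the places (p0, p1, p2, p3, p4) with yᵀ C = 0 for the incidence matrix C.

Incidence matrix C (rows=places, cols=transitions):
       t0   t1   t2   t3   t4   t5
   p0   0    2    0   -3   -2    3
   p1  -3    0    0    0    2    0
   p2   0    0    0    1    0   -1
   p3   0    2    2    0    0    0
   p4   3   -4   -2    0    0    0

Candidate y = [1, 1, 3, 1, 1]; check y·C column-wise:
  col t0: 1·0 + 1·-3 + 3·0 + 1·0 + 1·3 = 0
  col t1: 1·2 + 1·0 + 3·0 + 1·2 + 1·-4 = 0
  col t2: 1·0 + 1·0 + 3·0 + 1·2 + 1·-2 = 0
  col t3: 1·-3 + 1·0 + 3·1 + 1·0 + 1·0 = 0
  col t4: 1·-2 + 1·2 + 3·0 + 1·0 + 1·0 = 0
  col t5: 1·3 + 1·0 + 3·-1 + 1·0 + 1·0 = 0

y = (p0:1, p1:1, p2:3, p3:1, p4:1)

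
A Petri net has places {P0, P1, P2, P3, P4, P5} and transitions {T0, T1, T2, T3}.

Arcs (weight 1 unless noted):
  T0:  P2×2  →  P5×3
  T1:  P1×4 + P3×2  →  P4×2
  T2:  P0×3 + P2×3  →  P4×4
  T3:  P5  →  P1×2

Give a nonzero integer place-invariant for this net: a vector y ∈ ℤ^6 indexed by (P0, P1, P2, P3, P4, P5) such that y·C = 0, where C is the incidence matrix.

Incidence matrix C (rows=places, cols=transitions):
       T0   T1   T2   T3
   P0   0    0   -3    0
   P1   0   -4    0    2
   P2  -2    0   -3    0
   P3   0   -2    0    0
   P4   0    2    4    0
   P5   3    0    0   -1

Candidate y = [4, 0, 0, 3, 3, 0]; check y·C column-wise:
  col T0: 4·0 + 0·-2 + 3·0 + 3·0 + 0·3 = 0
  col T1: 4·0 + 0·-4 + 3·-2 + 3·2 = 0
  col T2: 4·-3 + 0·-3 + 3·0 + 3·4 = 0
  col T3: 4·0 + 0·2 + 3·0 + 3·0 + 0·-1 = 0

y = (P0:4, P1:0, P2:0, P3:3, P4:3, P5:0)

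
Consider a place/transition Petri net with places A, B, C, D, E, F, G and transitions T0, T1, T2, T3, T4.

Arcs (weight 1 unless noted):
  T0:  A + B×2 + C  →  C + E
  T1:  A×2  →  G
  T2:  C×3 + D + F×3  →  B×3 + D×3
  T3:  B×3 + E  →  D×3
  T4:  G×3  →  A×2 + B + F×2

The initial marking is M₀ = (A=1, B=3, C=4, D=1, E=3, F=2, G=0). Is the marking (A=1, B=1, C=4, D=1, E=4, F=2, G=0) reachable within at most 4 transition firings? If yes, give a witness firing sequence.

depth 0: 1 marking
depth 1: 3 markings reached so far
depth 2: 3 markings reached so far
(frontier empty at depth 2; search complete)
target is not among the 3 markings reachable within 4 steps

NO — not reachable within 4 firings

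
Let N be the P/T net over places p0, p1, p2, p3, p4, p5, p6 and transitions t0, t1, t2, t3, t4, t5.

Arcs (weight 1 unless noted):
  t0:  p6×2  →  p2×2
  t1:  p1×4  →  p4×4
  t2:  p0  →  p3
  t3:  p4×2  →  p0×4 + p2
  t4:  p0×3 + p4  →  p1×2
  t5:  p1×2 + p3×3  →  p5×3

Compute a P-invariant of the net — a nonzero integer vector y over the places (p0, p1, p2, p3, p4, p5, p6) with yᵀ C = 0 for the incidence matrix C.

y = (p0:1, p1:3, p2:2, p3:1, p4:3, p5:3, p6:2)

Incidence matrix C (rows=places, cols=transitions):
       t0   t1   t2   t3   t4   t5
   p0   0    0   -1    4   -3    0
   p1   0   -4    0    0    2   -2
   p2   2    0    0    1    0    0
   p3   0    0    1    0    0   -3
   p4   0    4    0   -2   -1    0
   p5   0    0    0    0    0    3
   p6  -2    0    0    0    0    0

Candidate y = [1, 3, 2, 1, 3, 3, 2]; check y·C column-wise:
  col t0: 1·0 + 3·0 + 2·2 + 1·0 + 3·0 + 3·0 + 2·-2 = 0
  col t1: 1·0 + 3·-4 + 2·0 + 1·0 + 3·4 + 3·0 + 2·0 = 0
  col t2: 1·-1 + 3·0 + 2·0 + 1·1 + 3·0 + 3·0 + 2·0 = 0
  col t3: 1·4 + 3·0 + 2·1 + 1·0 + 3·-2 + 3·0 + 2·0 = 0
  col t4: 1·-3 + 3·2 + 2·0 + 1·0 + 3·-1 + 3·0 + 2·0 = 0
  col t5: 1·0 + 3·-2 + 2·0 + 1·-3 + 3·0 + 3·3 + 2·0 = 0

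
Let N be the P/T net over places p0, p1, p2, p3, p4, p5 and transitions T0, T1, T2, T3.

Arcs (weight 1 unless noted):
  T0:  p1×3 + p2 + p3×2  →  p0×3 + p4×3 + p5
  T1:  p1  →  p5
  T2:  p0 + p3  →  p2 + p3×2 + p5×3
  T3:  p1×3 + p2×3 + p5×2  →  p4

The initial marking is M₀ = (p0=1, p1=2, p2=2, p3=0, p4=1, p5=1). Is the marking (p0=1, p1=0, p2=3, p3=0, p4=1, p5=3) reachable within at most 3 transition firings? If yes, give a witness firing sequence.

NO — not reachable within 3 firings

depth 0: 1 marking
depth 1: 2 markings reached so far
depth 2: 3 markings reached so far
depth 3: 3 markings reached so far
(frontier empty at depth 3; search complete)
target is not among the 3 markings reachable within 3 steps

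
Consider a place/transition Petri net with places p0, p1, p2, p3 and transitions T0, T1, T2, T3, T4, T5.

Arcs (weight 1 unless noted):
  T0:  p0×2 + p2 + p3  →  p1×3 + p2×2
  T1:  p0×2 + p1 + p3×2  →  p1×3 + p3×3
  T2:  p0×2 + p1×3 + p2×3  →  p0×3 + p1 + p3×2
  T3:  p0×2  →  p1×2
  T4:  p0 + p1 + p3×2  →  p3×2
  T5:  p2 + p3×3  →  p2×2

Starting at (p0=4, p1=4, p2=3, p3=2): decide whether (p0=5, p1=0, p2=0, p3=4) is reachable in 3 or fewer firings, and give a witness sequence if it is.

depth 0: 1 marking
depth 1: 6 markings reached so far
depth 2: 21 markings reached so far
depth 3: 40 markings reached so far
target is not among the 40 markings reachable within 3 steps

NO — not reachable within 3 firings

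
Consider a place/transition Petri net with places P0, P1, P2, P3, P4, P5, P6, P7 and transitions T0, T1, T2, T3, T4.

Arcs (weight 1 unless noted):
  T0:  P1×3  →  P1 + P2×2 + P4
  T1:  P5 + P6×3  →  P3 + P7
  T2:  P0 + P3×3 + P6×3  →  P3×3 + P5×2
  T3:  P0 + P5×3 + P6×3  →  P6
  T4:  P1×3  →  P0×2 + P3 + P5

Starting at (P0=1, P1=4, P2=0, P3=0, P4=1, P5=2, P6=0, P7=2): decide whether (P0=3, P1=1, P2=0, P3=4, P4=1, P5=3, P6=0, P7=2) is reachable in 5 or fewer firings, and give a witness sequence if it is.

depth 0: 1 marking
depth 1: 3 markings reached so far
depth 2: 3 markings reached so far
(frontier empty at depth 2; search complete)
target is not among the 3 markings reachable within 5 steps

NO — not reachable within 5 firings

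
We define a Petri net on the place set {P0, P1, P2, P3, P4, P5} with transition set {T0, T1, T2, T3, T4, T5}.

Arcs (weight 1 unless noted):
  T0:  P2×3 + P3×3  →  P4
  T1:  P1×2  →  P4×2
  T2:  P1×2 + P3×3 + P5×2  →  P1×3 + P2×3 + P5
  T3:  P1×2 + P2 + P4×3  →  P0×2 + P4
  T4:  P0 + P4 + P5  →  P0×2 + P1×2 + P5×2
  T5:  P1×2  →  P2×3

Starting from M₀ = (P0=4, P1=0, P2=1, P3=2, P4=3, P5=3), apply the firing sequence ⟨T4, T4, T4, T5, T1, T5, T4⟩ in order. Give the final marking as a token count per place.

(P0=8, P1=2, P2=7, P3=2, P4=1, P5=7)

step 1: fire T4:  (P0=4, P1=0, P2=1, P3=2, P4=3, P5=3) → (P0=5, P1=2, P2=1, P3=2, P4=2, P5=4)
step 2: fire T4:  (P0=5, P1=2, P2=1, P3=2, P4=2, P5=4) → (P0=6, P1=4, P2=1, P3=2, P4=1, P5=5)
step 3: fire T4:  (P0=6, P1=4, P2=1, P3=2, P4=1, P5=5) → (P0=7, P1=6, P2=1, P3=2, P4=0, P5=6)
step 4: fire T5:  (P0=7, P1=6, P2=1, P3=2, P4=0, P5=6) → (P0=7, P1=4, P2=4, P3=2, P4=0, P5=6)
step 5: fire T1:  (P0=7, P1=4, P2=4, P3=2, P4=0, P5=6) → (P0=7, P1=2, P2=4, P3=2, P4=2, P5=6)
step 6: fire T5:  (P0=7, P1=2, P2=4, P3=2, P4=2, P5=6) → (P0=7, P1=0, P2=7, P3=2, P4=2, P5=6)
step 7: fire T4:  (P0=7, P1=0, P2=7, P3=2, P4=2, P5=6) → (P0=8, P1=2, P2=7, P3=2, P4=1, P5=7)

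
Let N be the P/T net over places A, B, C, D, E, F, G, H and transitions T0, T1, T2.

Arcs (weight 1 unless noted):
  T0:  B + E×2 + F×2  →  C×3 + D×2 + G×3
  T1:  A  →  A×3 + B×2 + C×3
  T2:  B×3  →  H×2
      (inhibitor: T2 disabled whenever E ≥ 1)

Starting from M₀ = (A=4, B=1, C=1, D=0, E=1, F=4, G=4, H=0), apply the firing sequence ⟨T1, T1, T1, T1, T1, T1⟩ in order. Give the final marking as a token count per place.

step 1: fire T1:  (A=4, B=1, C=1, D=0, E=1, F=4, G=4, H=0) → (A=6, B=3, C=4, D=0, E=1, F=4, G=4, H=0)
step 2: fire T1:  (A=6, B=3, C=4, D=0, E=1, F=4, G=4, H=0) → (A=8, B=5, C=7, D=0, E=1, F=4, G=4, H=0)
step 3: fire T1:  (A=8, B=5, C=7, D=0, E=1, F=4, G=4, H=0) → (A=10, B=7, C=10, D=0, E=1, F=4, G=4, H=0)
step 4: fire T1:  (A=10, B=7, C=10, D=0, E=1, F=4, G=4, H=0) → (A=12, B=9, C=13, D=0, E=1, F=4, G=4, H=0)
step 5: fire T1:  (A=12, B=9, C=13, D=0, E=1, F=4, G=4, H=0) → (A=14, B=11, C=16, D=0, E=1, F=4, G=4, H=0)
step 6: fire T1:  (A=14, B=11, C=16, D=0, E=1, F=4, G=4, H=0) → (A=16, B=13, C=19, D=0, E=1, F=4, G=4, H=0)

(A=16, B=13, C=19, D=0, E=1, F=4, G=4, H=0)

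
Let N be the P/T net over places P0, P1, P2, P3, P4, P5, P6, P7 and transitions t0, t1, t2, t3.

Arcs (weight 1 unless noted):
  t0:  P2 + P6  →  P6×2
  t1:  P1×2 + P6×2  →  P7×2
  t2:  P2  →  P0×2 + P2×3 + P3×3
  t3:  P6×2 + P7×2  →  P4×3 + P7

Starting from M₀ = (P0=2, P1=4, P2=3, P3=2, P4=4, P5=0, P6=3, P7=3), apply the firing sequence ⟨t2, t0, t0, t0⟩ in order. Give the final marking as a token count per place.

(P0=4, P1=4, P2=2, P3=5, P4=4, P5=0, P6=6, P7=3)

step 1: fire t2:  (P0=2, P1=4, P2=3, P3=2, P4=4, P5=0, P6=3, P7=3) → (P0=4, P1=4, P2=5, P3=5, P4=4, P5=0, P6=3, P7=3)
step 2: fire t0:  (P0=4, P1=4, P2=5, P3=5, P4=4, P5=0, P6=3, P7=3) → (P0=4, P1=4, P2=4, P3=5, P4=4, P5=0, P6=4, P7=3)
step 3: fire t0:  (P0=4, P1=4, P2=4, P3=5, P4=4, P5=0, P6=4, P7=3) → (P0=4, P1=4, P2=3, P3=5, P4=4, P5=0, P6=5, P7=3)
step 4: fire t0:  (P0=4, P1=4, P2=3, P3=5, P4=4, P5=0, P6=5, P7=3) → (P0=4, P1=4, P2=2, P3=5, P4=4, P5=0, P6=6, P7=3)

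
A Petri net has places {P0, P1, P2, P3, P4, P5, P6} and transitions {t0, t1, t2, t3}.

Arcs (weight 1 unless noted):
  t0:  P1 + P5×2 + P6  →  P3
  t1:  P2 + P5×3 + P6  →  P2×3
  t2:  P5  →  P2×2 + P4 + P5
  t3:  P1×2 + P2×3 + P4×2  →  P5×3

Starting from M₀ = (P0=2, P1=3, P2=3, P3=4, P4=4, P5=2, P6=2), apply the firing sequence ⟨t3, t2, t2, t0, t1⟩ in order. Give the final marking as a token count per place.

step 1: fire t3:  (P0=2, P1=3, P2=3, P3=4, P4=4, P5=2, P6=2) → (P0=2, P1=1, P2=0, P3=4, P4=2, P5=5, P6=2)
step 2: fire t2:  (P0=2, P1=1, P2=0, P3=4, P4=2, P5=5, P6=2) → (P0=2, P1=1, P2=2, P3=4, P4=3, P5=5, P6=2)
step 3: fire t2:  (P0=2, P1=1, P2=2, P3=4, P4=3, P5=5, P6=2) → (P0=2, P1=1, P2=4, P3=4, P4=4, P5=5, P6=2)
step 4: fire t0:  (P0=2, P1=1, P2=4, P3=4, P4=4, P5=5, P6=2) → (P0=2, P1=0, P2=4, P3=5, P4=4, P5=3, P6=1)
step 5: fire t1:  (P0=2, P1=0, P2=4, P3=5, P4=4, P5=3, P6=1) → (P0=2, P1=0, P2=6, P3=5, P4=4, P5=0, P6=0)

(P0=2, P1=0, P2=6, P3=5, P4=4, P5=0, P6=0)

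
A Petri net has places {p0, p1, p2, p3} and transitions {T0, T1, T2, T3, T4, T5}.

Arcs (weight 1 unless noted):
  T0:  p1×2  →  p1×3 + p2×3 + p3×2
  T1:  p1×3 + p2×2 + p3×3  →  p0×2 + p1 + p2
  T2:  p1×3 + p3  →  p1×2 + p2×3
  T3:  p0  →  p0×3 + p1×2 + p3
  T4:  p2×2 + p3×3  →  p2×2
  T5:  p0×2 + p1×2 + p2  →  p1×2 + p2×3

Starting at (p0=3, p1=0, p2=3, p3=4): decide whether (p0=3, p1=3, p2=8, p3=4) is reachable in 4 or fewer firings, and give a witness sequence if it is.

step 1: fire T3:  (p0=3, p1=0, p2=3, p3=4) → (p0=5, p1=2, p2=3, p3=5)
step 2: fire T0:  (p0=5, p1=2, p2=3, p3=5) → (p0=5, p1=3, p2=6, p3=7)
step 3: fire T4:  (p0=5, p1=3, p2=6, p3=7) → (p0=5, p1=3, p2=6, p3=4)
step 4: fire T5:  (p0=5, p1=3, p2=6, p3=4) → (p0=3, p1=3, p2=8, p3=4)

YES — reachable via ⟨T3, T0, T4, T5⟩ (4 firings)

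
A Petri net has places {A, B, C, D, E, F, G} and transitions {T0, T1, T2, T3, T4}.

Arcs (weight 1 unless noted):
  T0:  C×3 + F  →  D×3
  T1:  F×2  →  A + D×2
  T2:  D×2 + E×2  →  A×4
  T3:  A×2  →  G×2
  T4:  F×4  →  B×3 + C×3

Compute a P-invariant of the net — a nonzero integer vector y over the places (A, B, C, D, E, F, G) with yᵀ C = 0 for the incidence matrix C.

y = (A:0, B:2, C:2, D:3, E:-3, F:3, G:0)

Incidence matrix C (rows=places, cols=transitions):
       T0   T1   T2   T3   T4
    A   0    1    4   -2    0
    B   0    0    0    0    3
    C  -3    0    0    0    3
    D   3    2   -2    0    0
    E   0    0   -2    0    0
    F  -1   -2    0    0   -4
    G   0    0    0    2    0

Candidate y = [0, 2, 2, 3, -3, 3, 0]; check y·C column-wise:
  col T0: 2·0 + 2·-3 + 3·3 + -3·0 + 3·-1 = 0
  col T1: 0·1 + 2·0 + 2·0 + 3·2 + -3·0 + 3·-2 = 0
  col T2: 0·4 + 2·0 + 2·0 + 3·-2 + -3·-2 + 3·0 = 0
  col T3: 0·-2 + 2·0 + 2·0 + 3·0 + -3·0 + 3·0 + 0·2 = 0
  col T4: 2·3 + 2·3 + 3·0 + -3·0 + 3·-4 = 0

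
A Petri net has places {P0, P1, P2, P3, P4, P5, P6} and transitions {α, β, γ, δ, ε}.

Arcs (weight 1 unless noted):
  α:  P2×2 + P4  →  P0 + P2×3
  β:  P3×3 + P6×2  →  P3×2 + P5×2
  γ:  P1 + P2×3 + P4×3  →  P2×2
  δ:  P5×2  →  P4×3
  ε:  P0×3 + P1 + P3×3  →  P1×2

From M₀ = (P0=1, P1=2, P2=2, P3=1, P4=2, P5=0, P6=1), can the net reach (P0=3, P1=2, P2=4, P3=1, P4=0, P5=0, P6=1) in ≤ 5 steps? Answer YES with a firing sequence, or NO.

YES — reachable via ⟨α, α⟩ (2 firings)

step 1: fire α:  (P0=1, P1=2, P2=2, P3=1, P4=2, P5=0, P6=1) → (P0=2, P1=2, P2=3, P3=1, P4=1, P5=0, P6=1)
step 2: fire α:  (P0=2, P1=2, P2=3, P3=1, P4=1, P5=0, P6=1) → (P0=3, P1=2, P2=4, P3=1, P4=0, P5=0, P6=1)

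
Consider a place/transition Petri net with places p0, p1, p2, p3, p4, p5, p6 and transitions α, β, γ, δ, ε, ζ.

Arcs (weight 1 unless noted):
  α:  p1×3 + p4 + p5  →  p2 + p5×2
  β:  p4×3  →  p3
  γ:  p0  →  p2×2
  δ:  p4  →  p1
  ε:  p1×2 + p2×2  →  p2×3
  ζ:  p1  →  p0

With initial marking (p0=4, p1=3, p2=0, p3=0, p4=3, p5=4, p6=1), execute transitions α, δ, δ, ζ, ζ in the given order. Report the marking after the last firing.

step 1: fire α:  (p0=4, p1=3, p2=0, p3=0, p4=3, p5=4, p6=1) → (p0=4, p1=0, p2=1, p3=0, p4=2, p5=5, p6=1)
step 2: fire δ:  (p0=4, p1=0, p2=1, p3=0, p4=2, p5=5, p6=1) → (p0=4, p1=1, p2=1, p3=0, p4=1, p5=5, p6=1)
step 3: fire δ:  (p0=4, p1=1, p2=1, p3=0, p4=1, p5=5, p6=1) → (p0=4, p1=2, p2=1, p3=0, p4=0, p5=5, p6=1)
step 4: fire ζ:  (p0=4, p1=2, p2=1, p3=0, p4=0, p5=5, p6=1) → (p0=5, p1=1, p2=1, p3=0, p4=0, p5=5, p6=1)
step 5: fire ζ:  (p0=5, p1=1, p2=1, p3=0, p4=0, p5=5, p6=1) → (p0=6, p1=0, p2=1, p3=0, p4=0, p5=5, p6=1)

(p0=6, p1=0, p2=1, p3=0, p4=0, p5=5, p6=1)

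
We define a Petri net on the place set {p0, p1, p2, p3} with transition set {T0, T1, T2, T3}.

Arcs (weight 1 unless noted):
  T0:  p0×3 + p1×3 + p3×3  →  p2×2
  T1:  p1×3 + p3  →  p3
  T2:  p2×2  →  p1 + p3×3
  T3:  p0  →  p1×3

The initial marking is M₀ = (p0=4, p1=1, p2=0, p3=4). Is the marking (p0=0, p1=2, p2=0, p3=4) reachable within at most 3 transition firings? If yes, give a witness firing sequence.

YES — reachable via ⟨T3, T0, T2⟩ (3 firings)

step 1: fire T3:  (p0=4, p1=1, p2=0, p3=4) → (p0=3, p1=4, p2=0, p3=4)
step 2: fire T0:  (p0=3, p1=4, p2=0, p3=4) → (p0=0, p1=1, p2=2, p3=1)
step 3: fire T2:  (p0=0, p1=1, p2=2, p3=1) → (p0=0, p1=2, p2=0, p3=4)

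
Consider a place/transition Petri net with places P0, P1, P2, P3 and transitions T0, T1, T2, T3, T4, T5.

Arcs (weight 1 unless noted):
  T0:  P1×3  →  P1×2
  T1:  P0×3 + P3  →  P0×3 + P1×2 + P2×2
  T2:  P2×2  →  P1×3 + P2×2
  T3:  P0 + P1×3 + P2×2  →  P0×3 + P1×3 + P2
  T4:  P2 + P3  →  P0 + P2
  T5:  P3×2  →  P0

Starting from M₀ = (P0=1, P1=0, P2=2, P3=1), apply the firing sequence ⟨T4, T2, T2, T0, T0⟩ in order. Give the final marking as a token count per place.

(P0=2, P1=4, P2=2, P3=0)

step 1: fire T4:  (P0=1, P1=0, P2=2, P3=1) → (P0=2, P1=0, P2=2, P3=0)
step 2: fire T2:  (P0=2, P1=0, P2=2, P3=0) → (P0=2, P1=3, P2=2, P3=0)
step 3: fire T2:  (P0=2, P1=3, P2=2, P3=0) → (P0=2, P1=6, P2=2, P3=0)
step 4: fire T0:  (P0=2, P1=6, P2=2, P3=0) → (P0=2, P1=5, P2=2, P3=0)
step 5: fire T0:  (P0=2, P1=5, P2=2, P3=0) → (P0=2, P1=4, P2=2, P3=0)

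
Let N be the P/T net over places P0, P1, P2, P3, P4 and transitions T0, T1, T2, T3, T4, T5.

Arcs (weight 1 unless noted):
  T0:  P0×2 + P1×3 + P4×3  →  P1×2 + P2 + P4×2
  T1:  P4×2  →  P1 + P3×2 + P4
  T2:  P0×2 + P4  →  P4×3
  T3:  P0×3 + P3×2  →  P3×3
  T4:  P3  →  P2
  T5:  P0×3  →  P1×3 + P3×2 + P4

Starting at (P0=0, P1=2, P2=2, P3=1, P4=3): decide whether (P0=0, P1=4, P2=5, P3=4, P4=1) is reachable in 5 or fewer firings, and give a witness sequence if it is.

depth 0: 1 marking
depth 1: 3 markings reached so far
depth 2: 5 markings reached so far
depth 3: 7 markings reached so far
depth 4: 9 markings reached so far
depth 5: 10 markings reached so far
target is not among the 10 markings reachable within 5 steps

NO — not reachable within 5 firings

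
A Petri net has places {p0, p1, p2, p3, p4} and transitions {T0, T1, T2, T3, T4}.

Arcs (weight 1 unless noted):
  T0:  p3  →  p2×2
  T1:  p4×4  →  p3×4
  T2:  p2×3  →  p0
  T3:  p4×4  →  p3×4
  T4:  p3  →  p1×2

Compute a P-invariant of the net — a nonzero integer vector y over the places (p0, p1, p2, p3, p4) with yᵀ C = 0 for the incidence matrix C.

y = (p0:3, p1:1, p2:1, p3:2, p4:2)

Incidence matrix C (rows=places, cols=transitions):
       T0   T1   T2   T3   T4
   p0   0    0    1    0    0
   p1   0    0    0    0    2
   p2   2    0   -3    0    0
   p3  -1    4    0    4   -1
   p4   0   -4    0   -4    0

Candidate y = [3, 1, 1, 2, 2]; check y·C column-wise:
  col T0: 3·0 + 1·0 + 1·2 + 2·-1 + 2·0 = 0
  col T1: 3·0 + 1·0 + 1·0 + 2·4 + 2·-4 = 0
  col T2: 3·1 + 1·0 + 1·-3 + 2·0 + 2·0 = 0
  col T3: 3·0 + 1·0 + 1·0 + 2·4 + 2·-4 = 0
  col T4: 3·0 + 1·2 + 1·0 + 2·-1 + 2·0 = 0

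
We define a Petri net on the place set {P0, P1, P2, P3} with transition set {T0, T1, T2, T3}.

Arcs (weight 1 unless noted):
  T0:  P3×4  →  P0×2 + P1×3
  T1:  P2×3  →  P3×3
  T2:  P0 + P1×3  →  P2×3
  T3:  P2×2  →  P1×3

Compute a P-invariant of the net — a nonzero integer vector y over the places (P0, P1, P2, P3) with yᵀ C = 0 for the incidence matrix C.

Incidence matrix C (rows=places, cols=transitions):
       T0   T1   T2   T3
   P0   2    0   -1    0
   P1   3    0   -3    3
   P2   0   -3    3   -2
   P3  -4    3    0    0

Candidate y = [3, 2, 3, 3]; check y·C column-wise:
  col T0: 3·2 + 2·3 + 3·0 + 3·-4 = 0
  col T1: 3·0 + 2·0 + 3·-3 + 3·3 = 0
  col T2: 3·-1 + 2·-3 + 3·3 + 3·0 = 0
  col T3: 3·0 + 2·3 + 3·-2 + 3·0 = 0

y = (P0:3, P1:2, P2:3, P3:3)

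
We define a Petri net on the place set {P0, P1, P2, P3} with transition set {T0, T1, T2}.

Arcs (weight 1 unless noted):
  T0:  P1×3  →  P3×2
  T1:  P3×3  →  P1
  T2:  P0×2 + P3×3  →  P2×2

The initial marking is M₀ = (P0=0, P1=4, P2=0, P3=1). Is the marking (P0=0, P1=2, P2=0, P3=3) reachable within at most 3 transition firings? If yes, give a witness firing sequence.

NO — not reachable within 3 firings

depth 0: 1 marking
depth 1: 2 markings reached so far
depth 2: 3 markings reached so far
depth 3: 3 markings reached so far
(frontier empty at depth 3; search complete)
target is not among the 3 markings reachable within 3 steps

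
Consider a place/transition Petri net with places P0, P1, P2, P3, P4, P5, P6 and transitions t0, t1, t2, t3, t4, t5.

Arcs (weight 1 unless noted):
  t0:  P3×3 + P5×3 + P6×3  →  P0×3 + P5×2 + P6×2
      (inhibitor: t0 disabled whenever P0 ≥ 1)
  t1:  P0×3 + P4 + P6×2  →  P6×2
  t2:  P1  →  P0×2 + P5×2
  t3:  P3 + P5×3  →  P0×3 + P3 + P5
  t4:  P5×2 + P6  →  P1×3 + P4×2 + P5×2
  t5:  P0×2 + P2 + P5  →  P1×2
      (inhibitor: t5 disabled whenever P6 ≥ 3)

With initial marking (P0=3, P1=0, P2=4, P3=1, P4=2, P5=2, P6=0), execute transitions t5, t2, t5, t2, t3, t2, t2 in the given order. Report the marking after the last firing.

step 1: fire t5:  (P0=3, P1=0, P2=4, P3=1, P4=2, P5=2, P6=0) → (P0=1, P1=2, P2=3, P3=1, P4=2, P5=1, P6=0)
step 2: fire t2:  (P0=1, P1=2, P2=3, P3=1, P4=2, P5=1, P6=0) → (P0=3, P1=1, P2=3, P3=1, P4=2, P5=3, P6=0)
step 3: fire t5:  (P0=3, P1=1, P2=3, P3=1, P4=2, P5=3, P6=0) → (P0=1, P1=3, P2=2, P3=1, P4=2, P5=2, P6=0)
step 4: fire t2:  (P0=1, P1=3, P2=2, P3=1, P4=2, P5=2, P6=0) → (P0=3, P1=2, P2=2, P3=1, P4=2, P5=4, P6=0)
step 5: fire t3:  (P0=3, P1=2, P2=2, P3=1, P4=2, P5=4, P6=0) → (P0=6, P1=2, P2=2, P3=1, P4=2, P5=2, P6=0)
step 6: fire t2:  (P0=6, P1=2, P2=2, P3=1, P4=2, P5=2, P6=0) → (P0=8, P1=1, P2=2, P3=1, P4=2, P5=4, P6=0)
step 7: fire t2:  (P0=8, P1=1, P2=2, P3=1, P4=2, P5=4, P6=0) → (P0=10, P1=0, P2=2, P3=1, P4=2, P5=6, P6=0)

(P0=10, P1=0, P2=2, P3=1, P4=2, P5=6, P6=0)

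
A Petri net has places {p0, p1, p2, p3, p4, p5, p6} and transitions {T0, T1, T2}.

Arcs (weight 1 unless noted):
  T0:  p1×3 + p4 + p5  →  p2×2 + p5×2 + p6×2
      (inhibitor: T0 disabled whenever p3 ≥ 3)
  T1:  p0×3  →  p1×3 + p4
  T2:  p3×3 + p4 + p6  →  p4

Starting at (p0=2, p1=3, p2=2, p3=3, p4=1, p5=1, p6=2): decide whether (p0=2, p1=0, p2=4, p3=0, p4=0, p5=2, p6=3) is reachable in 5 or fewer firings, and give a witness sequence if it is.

step 1: fire T2:  (p0=2, p1=3, p2=2, p3=3, p4=1, p5=1, p6=2) → (p0=2, p1=3, p2=2, p3=0, p4=1, p5=1, p6=1)
step 2: fire T0:  (p0=2, p1=3, p2=2, p3=0, p4=1, p5=1, p6=1) → (p0=2, p1=0, p2=4, p3=0, p4=0, p5=2, p6=3)

YES — reachable via ⟨T2, T0⟩ (2 firings)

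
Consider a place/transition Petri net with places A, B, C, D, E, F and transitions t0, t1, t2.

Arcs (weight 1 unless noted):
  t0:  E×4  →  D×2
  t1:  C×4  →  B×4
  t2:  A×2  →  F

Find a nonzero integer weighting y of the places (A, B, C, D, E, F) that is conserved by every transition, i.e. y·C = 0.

Incidence matrix C (rows=places, cols=transitions):
       t0   t1   t2
    A   0    0   -2
    B   0    4    0
    C   0   -4    0
    D   2    0    0
    E  -4    0    0
    F   0    0    1

Candidate y = [0, 1, 1, 0, 0, 0]; check y·C column-wise:
  col t0: 1·0 + 1·0 + 0·2 + 0·-4 = 0
  col t1: 1·4 + 1·-4 = 0
  col t2: 0·-2 + 1·0 + 1·0 + 0·1 = 0

y = (A:0, B:1, C:1, D:0, E:0, F:0)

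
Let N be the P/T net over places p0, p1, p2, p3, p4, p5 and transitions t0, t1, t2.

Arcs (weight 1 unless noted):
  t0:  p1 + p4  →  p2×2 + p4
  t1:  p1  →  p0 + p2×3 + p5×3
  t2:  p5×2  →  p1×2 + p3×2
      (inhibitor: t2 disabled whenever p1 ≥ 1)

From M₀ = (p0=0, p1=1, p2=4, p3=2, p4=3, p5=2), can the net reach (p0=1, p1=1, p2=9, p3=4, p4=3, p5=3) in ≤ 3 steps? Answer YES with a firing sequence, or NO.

YES — reachable via ⟨t0, t2, t1⟩ (3 firings)

step 1: fire t0:  (p0=0, p1=1, p2=4, p3=2, p4=3, p5=2) → (p0=0, p1=0, p2=6, p3=2, p4=3, p5=2)
step 2: fire t2:  (p0=0, p1=0, p2=6, p3=2, p4=3, p5=2) → (p0=0, p1=2, p2=6, p3=4, p4=3, p5=0)
step 3: fire t1:  (p0=0, p1=2, p2=6, p3=4, p4=3, p5=0) → (p0=1, p1=1, p2=9, p3=4, p4=3, p5=3)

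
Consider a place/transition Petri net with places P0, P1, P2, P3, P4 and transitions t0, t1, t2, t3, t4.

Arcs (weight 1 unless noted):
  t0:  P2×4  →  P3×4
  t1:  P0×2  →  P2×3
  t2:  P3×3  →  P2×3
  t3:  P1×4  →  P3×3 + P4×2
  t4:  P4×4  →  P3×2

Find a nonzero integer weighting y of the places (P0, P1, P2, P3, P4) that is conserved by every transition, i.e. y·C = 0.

y = (P0:3, P1:2, P2:2, P3:2, P4:1)

Incidence matrix C (rows=places, cols=transitions):
       t0   t1   t2   t3   t4
   P0   0   -2    0    0    0
   P1   0    0    0   -4    0
   P2  -4    3    3    0    0
   P3   4    0   -3    3    2
   P4   0    0    0    2   -4

Candidate y = [3, 2, 2, 2, 1]; check y·C column-wise:
  col t0: 3·0 + 2·0 + 2·-4 + 2·4 + 1·0 = 0
  col t1: 3·-2 + 2·0 + 2·3 + 2·0 + 1·0 = 0
  col t2: 3·0 + 2·0 + 2·3 + 2·-3 + 1·0 = 0
  col t3: 3·0 + 2·-4 + 2·0 + 2·3 + 1·2 = 0
  col t4: 3·0 + 2·0 + 2·0 + 2·2 + 1·-4 = 0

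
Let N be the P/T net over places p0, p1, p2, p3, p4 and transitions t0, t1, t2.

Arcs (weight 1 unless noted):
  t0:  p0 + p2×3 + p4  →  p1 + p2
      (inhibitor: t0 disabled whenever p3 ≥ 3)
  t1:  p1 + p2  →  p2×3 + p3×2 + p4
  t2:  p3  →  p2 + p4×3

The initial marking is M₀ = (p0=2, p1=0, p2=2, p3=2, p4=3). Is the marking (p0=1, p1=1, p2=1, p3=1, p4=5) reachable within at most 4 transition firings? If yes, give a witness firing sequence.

step 1: fire t2:  (p0=2, p1=0, p2=2, p3=2, p4=3) → (p0=2, p1=0, p2=3, p3=1, p4=6)
step 2: fire t0:  (p0=2, p1=0, p2=3, p3=1, p4=6) → (p0=1, p1=1, p2=1, p3=1, p4=5)

YES — reachable via ⟨t2, t0⟩ (2 firings)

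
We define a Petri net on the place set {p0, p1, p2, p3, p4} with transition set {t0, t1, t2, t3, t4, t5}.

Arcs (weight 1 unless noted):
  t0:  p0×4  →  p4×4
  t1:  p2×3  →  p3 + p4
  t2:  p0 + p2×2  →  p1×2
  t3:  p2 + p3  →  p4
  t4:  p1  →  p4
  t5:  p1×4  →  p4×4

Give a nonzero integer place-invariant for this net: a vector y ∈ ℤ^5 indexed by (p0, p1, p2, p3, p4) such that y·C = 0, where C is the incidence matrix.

Incidence matrix C (rows=places, cols=transitions):
       t0   t1   t2   t3   t4   t5
   p0  -4    0   -1    0    0    0
   p1   0    0    2    0   -1   -4
   p2   0   -3   -2   -1    0    0
   p3   0    1    0   -1    0    0
   p4   4    1    0    1    1    4

Candidate y = [2, 2, 1, 1, 2]; check y·C column-wise:
  col t0: 2·-4 + 2·0 + 1·0 + 1·0 + 2·4 = 0
  col t1: 2·0 + 2·0 + 1·-3 + 1·1 + 2·1 = 0
  col t2: 2·-1 + 2·2 + 1·-2 + 1·0 + 2·0 = 0
  col t3: 2·0 + 2·0 + 1·-1 + 1·-1 + 2·1 = 0
  col t4: 2·0 + 2·-1 + 1·0 + 1·0 + 2·1 = 0
  col t5: 2·0 + 2·-4 + 1·0 + 1·0 + 2·4 = 0

y = (p0:2, p1:2, p2:1, p3:1, p4:2)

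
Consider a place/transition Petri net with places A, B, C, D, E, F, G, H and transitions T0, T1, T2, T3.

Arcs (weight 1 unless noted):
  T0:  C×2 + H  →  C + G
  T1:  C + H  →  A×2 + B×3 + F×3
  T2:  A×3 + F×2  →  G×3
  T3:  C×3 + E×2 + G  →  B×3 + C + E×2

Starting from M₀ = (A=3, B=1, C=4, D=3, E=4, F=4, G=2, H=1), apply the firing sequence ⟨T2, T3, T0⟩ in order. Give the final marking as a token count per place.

step 1: fire T2:  (A=3, B=1, C=4, D=3, E=4, F=4, G=2, H=1) → (A=0, B=1, C=4, D=3, E=4, F=2, G=5, H=1)
step 2: fire T3:  (A=0, B=1, C=4, D=3, E=4, F=2, G=5, H=1) → (A=0, B=4, C=2, D=3, E=4, F=2, G=4, H=1)
step 3: fire T0:  (A=0, B=4, C=2, D=3, E=4, F=2, G=4, H=1) → (A=0, B=4, C=1, D=3, E=4, F=2, G=5, H=0)

(A=0, B=4, C=1, D=3, E=4, F=2, G=5, H=0)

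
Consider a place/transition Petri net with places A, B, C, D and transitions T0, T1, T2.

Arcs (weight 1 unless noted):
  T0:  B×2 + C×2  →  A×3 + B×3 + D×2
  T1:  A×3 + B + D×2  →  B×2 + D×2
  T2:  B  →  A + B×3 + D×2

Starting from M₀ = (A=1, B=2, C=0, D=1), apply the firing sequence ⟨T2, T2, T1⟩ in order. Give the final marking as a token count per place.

step 1: fire T2:  (A=1, B=2, C=0, D=1) → (A=2, B=4, C=0, D=3)
step 2: fire T2:  (A=2, B=4, C=0, D=3) → (A=3, B=6, C=0, D=5)
step 3: fire T1:  (A=3, B=6, C=0, D=5) → (A=0, B=7, C=0, D=5)

(A=0, B=7, C=0, D=5)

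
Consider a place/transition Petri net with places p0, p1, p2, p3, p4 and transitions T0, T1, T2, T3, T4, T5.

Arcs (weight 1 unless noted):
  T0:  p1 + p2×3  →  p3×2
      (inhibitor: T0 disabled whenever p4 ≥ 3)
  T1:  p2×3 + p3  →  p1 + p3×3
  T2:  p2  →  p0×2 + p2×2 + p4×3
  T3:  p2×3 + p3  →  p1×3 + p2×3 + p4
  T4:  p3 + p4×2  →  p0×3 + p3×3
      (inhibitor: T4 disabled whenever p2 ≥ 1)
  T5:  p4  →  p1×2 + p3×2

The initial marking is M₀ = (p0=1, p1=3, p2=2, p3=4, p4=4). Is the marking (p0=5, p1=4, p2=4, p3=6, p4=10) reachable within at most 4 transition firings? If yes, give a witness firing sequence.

NO — not reachable within 4 firings

depth 0: 1 marking
depth 1: 3 markings reached so far
depth 2: 8 markings reached so far
depth 3: 19 markings reached so far
depth 4: 39 markings reached so far
target is not among the 39 markings reachable within 4 steps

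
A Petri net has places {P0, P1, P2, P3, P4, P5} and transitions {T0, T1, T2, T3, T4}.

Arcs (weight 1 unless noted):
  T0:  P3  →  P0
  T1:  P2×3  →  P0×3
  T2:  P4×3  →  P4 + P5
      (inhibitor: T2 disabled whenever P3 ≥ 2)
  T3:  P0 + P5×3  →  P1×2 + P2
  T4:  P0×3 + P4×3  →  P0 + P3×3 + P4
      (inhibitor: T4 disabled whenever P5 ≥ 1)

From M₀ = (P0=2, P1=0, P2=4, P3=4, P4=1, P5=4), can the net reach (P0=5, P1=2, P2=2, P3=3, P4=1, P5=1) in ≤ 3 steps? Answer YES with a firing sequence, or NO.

YES — reachable via ⟨T0, T1, T3⟩ (3 firings)

step 1: fire T0:  (P0=2, P1=0, P2=4, P3=4, P4=1, P5=4) → (P0=3, P1=0, P2=4, P3=3, P4=1, P5=4)
step 2: fire T1:  (P0=3, P1=0, P2=4, P3=3, P4=1, P5=4) → (P0=6, P1=0, P2=1, P3=3, P4=1, P5=4)
step 3: fire T3:  (P0=6, P1=0, P2=1, P3=3, P4=1, P5=4) → (P0=5, P1=2, P2=2, P3=3, P4=1, P5=1)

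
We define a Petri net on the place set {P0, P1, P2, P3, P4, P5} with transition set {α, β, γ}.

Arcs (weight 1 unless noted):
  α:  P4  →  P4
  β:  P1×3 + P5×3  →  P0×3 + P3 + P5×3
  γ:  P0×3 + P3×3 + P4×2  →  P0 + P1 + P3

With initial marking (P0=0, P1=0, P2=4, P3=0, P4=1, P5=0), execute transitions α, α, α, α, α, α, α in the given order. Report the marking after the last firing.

(P0=0, P1=0, P2=4, P3=0, P4=1, P5=0)

step 1: fire α:  (P0=0, P1=0, P2=4, P3=0, P4=1, P5=0) → (P0=0, P1=0, P2=4, P3=0, P4=1, P5=0)
step 2: fire α:  (P0=0, P1=0, P2=4, P3=0, P4=1, P5=0) → (P0=0, P1=0, P2=4, P3=0, P4=1, P5=0)
step 3: fire α:  (P0=0, P1=0, P2=4, P3=0, P4=1, P5=0) → (P0=0, P1=0, P2=4, P3=0, P4=1, P5=0)
step 4: fire α:  (P0=0, P1=0, P2=4, P3=0, P4=1, P5=0) → (P0=0, P1=0, P2=4, P3=0, P4=1, P5=0)
step 5: fire α:  (P0=0, P1=0, P2=4, P3=0, P4=1, P5=0) → (P0=0, P1=0, P2=4, P3=0, P4=1, P5=0)
step 6: fire α:  (P0=0, P1=0, P2=4, P3=0, P4=1, P5=0) → (P0=0, P1=0, P2=4, P3=0, P4=1, P5=0)
step 7: fire α:  (P0=0, P1=0, P2=4, P3=0, P4=1, P5=0) → (P0=0, P1=0, P2=4, P3=0, P4=1, P5=0)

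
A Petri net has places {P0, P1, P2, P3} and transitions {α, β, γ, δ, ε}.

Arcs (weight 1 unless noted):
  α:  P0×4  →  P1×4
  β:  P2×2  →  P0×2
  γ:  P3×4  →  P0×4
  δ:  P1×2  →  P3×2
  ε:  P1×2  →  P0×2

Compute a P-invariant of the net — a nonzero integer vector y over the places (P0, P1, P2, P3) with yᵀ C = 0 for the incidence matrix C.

y = (P0:1, P1:1, P2:1, P3:1)

Incidence matrix C (rows=places, cols=transitions):
        α    β    γ    δ    ε
   P0  -4    2    4    0    2
   P1   4    0    0   -2   -2
   P2   0   -2    0    0    0
   P3   0    0   -4    2    0

Candidate y = [1, 1, 1, 1]; check y·C column-wise:
  col α: 1·-4 + 1·4 + 1·0 + 1·0 = 0
  col β: 1·2 + 1·0 + 1·-2 + 1·0 = 0
  col γ: 1·4 + 1·0 + 1·0 + 1·-4 = 0
  col δ: 1·0 + 1·-2 + 1·0 + 1·2 = 0
  col ε: 1·2 + 1·-2 + 1·0 + 1·0 = 0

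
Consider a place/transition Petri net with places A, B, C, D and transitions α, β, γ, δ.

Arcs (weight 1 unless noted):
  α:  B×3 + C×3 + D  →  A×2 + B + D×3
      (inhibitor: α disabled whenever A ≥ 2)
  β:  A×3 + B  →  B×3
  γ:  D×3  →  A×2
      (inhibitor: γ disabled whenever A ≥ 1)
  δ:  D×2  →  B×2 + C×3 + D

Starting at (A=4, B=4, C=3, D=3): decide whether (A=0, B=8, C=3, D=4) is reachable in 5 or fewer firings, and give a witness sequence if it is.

YES — reachable via ⟨β, α, β, δ⟩ (4 firings)

step 1: fire β:  (A=4, B=4, C=3, D=3) → (A=1, B=6, C=3, D=3)
step 2: fire α:  (A=1, B=6, C=3, D=3) → (A=3, B=4, C=0, D=5)
step 3: fire β:  (A=3, B=4, C=0, D=5) → (A=0, B=6, C=0, D=5)
step 4: fire δ:  (A=0, B=6, C=0, D=5) → (A=0, B=8, C=3, D=4)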